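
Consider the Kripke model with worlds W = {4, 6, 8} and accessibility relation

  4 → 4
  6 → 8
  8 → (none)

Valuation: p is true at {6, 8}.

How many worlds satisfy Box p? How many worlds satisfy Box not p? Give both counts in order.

For Box p:
4: successors {4}; p there: 4:F. ✗
6: successors {8}; p there: 8:T. ✓
8: no successors, so Box p holds vacuously. ✓
— 2 worlds.
For Box not p:
4: successors {4}; not p there: 4:T. ✓
6: successors {8}; not p there: 8:F. ✗
8: no successors, so Box not p holds vacuously. ✓
— 2 worlds.

2 and 2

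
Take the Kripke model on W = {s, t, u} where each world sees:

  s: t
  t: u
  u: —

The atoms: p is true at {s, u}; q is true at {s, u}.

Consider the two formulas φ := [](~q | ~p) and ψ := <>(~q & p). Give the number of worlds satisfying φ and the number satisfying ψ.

2 and 0

For [](~q | ~p):
s: successors {t}; ~q | ~p there: t:T. ✓
t: successors {u}; ~q | ~p there: u:F. ✗
u: no successors, so [](~q | ~p) holds vacuously. ✓
— 2 worlds.
For <>(~q & p):
s: successors {t}; ~q & p there: t:F. ✗
t: successors {u}; ~q & p there: u:F. ✗
u: no successors, so <>(~q & p) fails. ✗
— 0 worlds.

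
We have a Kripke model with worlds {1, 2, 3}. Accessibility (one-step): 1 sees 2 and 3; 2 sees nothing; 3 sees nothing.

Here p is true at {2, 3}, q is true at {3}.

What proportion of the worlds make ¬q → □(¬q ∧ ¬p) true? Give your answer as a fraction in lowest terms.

2/3

1: ¬q is T, □(¬q ∧ ¬p) is F. ✗
2: ¬q is T, □(¬q ∧ ¬p) is T. ✓
3: ¬q is F, □(¬q ∧ ¬p) is T. ✓
That's 2 of 3 worlds, so 2/3.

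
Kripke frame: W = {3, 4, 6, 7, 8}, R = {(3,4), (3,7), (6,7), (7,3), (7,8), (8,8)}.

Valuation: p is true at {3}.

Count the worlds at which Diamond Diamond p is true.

3: successors {4, 7}; Diamond p there: 4:F, 7:T. ✓
4: no successors, so Diamond Diamond p fails. ✗
6: successors {7}; Diamond p there: 7:T. ✓
7: successors {3, 8}; Diamond p there: 3:F, 8:F. ✗
8: successors {8}; Diamond p there: 8:F. ✗
Satisfying worlds: {3, 6}.

2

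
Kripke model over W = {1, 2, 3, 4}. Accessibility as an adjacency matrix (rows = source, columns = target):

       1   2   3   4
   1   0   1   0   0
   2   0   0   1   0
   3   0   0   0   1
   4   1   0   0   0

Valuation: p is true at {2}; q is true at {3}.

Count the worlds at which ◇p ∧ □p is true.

1: ◇p is T, □p is T. ✓
2: ◇p is F, □p is F. ✗
3: ◇p is F, □p is F. ✗
4: ◇p is F, □p is F. ✗
Satisfying worlds: {1}.

1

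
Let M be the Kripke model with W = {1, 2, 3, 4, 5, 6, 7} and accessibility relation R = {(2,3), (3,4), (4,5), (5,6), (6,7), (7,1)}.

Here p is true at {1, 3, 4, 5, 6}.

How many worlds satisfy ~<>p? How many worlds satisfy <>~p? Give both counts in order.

For ~<>p:
1: <>p is F. ✓
2: <>p is T. ✗
3: <>p is T. ✗
4: <>p is T. ✗
5: <>p is T. ✗
6: <>p is F. ✓
7: <>p is T. ✗
— 2 worlds.
For <>~p:
1: no successors, so <>~p fails. ✗
2: successors {3}; ~p there: 3:F. ✗
3: successors {4}; ~p there: 4:F. ✗
4: successors {5}; ~p there: 5:F. ✗
5: successors {6}; ~p there: 6:F. ✗
6: successors {7}; ~p there: 7:T. ✓
7: successors {1}; ~p there: 1:F. ✗
— 1 world.

2 and 1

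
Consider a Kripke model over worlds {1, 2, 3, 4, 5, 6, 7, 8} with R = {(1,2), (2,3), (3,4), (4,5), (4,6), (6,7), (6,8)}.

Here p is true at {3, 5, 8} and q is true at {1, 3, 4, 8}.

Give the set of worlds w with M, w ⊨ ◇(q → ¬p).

1: successors {2}; q → ¬p there: 2:T. ✓
2: successors {3}; q → ¬p there: 3:F. ✗
3: successors {4}; q → ¬p there: 4:T. ✓
4: successors {5, 6}; q → ¬p there: 5:T, 6:T. ✓
5: no successors, so ◇(q → ¬p) fails. ✗
6: successors {7, 8}; q → ¬p there: 7:T, 8:F. ✓
7: no successors, so ◇(q → ¬p) fails. ✗
8: no successors, so ◇(q → ¬p) fails. ✗

{1, 3, 4, 6}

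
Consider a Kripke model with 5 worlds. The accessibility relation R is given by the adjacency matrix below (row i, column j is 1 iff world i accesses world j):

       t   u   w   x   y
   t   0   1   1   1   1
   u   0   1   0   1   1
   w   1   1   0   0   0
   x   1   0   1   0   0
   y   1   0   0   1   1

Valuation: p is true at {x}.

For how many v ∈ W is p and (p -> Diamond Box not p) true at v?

1

t: p is F, p -> Diamond Box not p is T. ✗
u: p is F, p -> Diamond Box not p is T. ✗
w: p is F, p -> Diamond Box not p is T. ✗
x: p is T, p -> Diamond Box not p is T. ✓
y: p is F, p -> Diamond Box not p is T. ✗
Satisfying worlds: {x}.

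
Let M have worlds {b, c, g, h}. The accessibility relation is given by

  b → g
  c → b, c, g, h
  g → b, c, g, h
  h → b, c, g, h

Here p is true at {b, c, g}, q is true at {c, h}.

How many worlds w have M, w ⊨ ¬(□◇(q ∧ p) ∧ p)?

b: □◇(q ∧ p) ∧ p is T. ✗
c: □◇(q ∧ p) ∧ p is F. ✓
g: □◇(q ∧ p) ∧ p is F. ✓
h: □◇(q ∧ p) ∧ p is F. ✓
Satisfying worlds: {c, g, h}.

3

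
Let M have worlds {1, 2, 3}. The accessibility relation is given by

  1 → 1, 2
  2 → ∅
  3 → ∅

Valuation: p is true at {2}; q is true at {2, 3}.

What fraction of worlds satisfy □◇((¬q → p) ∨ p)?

1: successors {1, 2}; ◇((¬q → p) ∨ p) there: 1:T, 2:F. ✗
2: no successors, so □◇((¬q → p) ∨ p) holds vacuously. ✓
3: no successors, so □◇((¬q → p) ∨ p) holds vacuously. ✓
That's 2 of 3 worlds, so 2/3.

2/3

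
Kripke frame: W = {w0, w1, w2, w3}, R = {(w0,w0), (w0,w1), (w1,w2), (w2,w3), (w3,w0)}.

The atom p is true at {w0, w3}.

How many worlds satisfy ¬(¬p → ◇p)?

w0: ¬p → ◇p is T. ✗
w1: ¬p → ◇p is F. ✓
w2: ¬p → ◇p is T. ✗
w3: ¬p → ◇p is T. ✗
Satisfying worlds: {w1}.

1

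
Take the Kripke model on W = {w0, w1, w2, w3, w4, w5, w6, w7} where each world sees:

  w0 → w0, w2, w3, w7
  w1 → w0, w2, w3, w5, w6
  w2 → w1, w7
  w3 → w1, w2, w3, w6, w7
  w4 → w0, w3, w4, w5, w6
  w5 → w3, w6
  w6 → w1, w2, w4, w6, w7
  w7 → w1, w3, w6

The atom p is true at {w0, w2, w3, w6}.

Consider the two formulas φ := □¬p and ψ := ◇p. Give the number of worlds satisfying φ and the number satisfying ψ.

1 and 7

For □¬p:
w0: successors {w0, w2, w3, w7}; ¬p there: w0:F, w2:F, w3:F, w7:T. ✗
w1: successors {w0, w2, w3, w5, w6}; ¬p there: w0:F, w2:F, w3:F, w5:T, w6:F. ✗
w2: successors {w1, w7}; ¬p there: w1:T, w7:T. ✓
w3: successors {w1, w2, w3, w6, w7}; ¬p there: w1:T, w2:F, w3:F, w6:F, w7:T. ✗
w4: successors {w0, w3, w4, w5, w6}; ¬p there: w0:F, w3:F, w4:T, w5:T, w6:F. ✗
w5: successors {w3, w6}; ¬p there: w3:F, w6:F. ✗
w6: successors {w1, w2, w4, w6, w7}; ¬p there: w1:T, w2:F, w4:T, w6:F, w7:T. ✗
w7: successors {w1, w3, w6}; ¬p there: w1:T, w3:F, w6:F. ✗
— 1 world.
For ◇p:
w0: successors {w0, w2, w3, w7}; p there: w0:T, w2:T, w3:T, w7:F. ✓
w1: successors {w0, w2, w3, w5, w6}; p there: w0:T, w2:T, w3:T, w5:F, w6:T. ✓
w2: successors {w1, w7}; p there: w1:F, w7:F. ✗
w3: successors {w1, w2, w3, w6, w7}; p there: w1:F, w2:T, w3:T, w6:T, w7:F. ✓
w4: successors {w0, w3, w4, w5, w6}; p there: w0:T, w3:T, w4:F, w5:F, w6:T. ✓
w5: successors {w3, w6}; p there: w3:T, w6:T. ✓
w6: successors {w1, w2, w4, w6, w7}; p there: w1:F, w2:T, w4:F, w6:T, w7:F. ✓
w7: successors {w1, w3, w6}; p there: w1:F, w3:T, w6:T. ✓
— 7 worlds.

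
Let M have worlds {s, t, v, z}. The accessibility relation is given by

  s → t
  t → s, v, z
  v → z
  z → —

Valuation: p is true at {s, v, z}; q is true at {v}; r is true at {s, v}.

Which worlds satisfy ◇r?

{t}

s: successors {t}; r there: t:F. ✗
t: successors {s, v, z}; r there: s:T, v:T, z:F. ✓
v: successors {z}; r there: z:F. ✗
z: no successors, so ◇r fails. ✗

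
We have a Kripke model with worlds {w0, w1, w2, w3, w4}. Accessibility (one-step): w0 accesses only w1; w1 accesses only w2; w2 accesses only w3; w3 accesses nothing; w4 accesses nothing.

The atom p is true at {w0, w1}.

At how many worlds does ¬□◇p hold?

3

w0: □◇p is F. ✓
w1: □◇p is F. ✓
w2: □◇p is F. ✓
w3: □◇p is T. ✗
w4: □◇p is T. ✗
Satisfying worlds: {w0, w1, w2}.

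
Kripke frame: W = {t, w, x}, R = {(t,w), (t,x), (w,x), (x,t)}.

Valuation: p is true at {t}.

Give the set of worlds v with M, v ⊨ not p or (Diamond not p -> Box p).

{w, x}

t: not p is F, Diamond not p -> Box p is F. ✗
w: not p is T, Diamond not p -> Box p is F. ✓
x: not p is T, Diamond not p -> Box p is T. ✓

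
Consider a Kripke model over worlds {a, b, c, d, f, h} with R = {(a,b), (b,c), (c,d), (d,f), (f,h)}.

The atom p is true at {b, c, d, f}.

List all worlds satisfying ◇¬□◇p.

a: successors {b}; ¬□◇p there: b:F. ✗
b: successors {c}; ¬□◇p there: c:F. ✗
c: successors {d}; ¬□◇p there: d:T. ✓
d: successors {f}; ¬□◇p there: f:T. ✓
f: successors {h}; ¬□◇p there: h:F. ✗
h: no successors, so ◇¬□◇p fails. ✗

{c, d}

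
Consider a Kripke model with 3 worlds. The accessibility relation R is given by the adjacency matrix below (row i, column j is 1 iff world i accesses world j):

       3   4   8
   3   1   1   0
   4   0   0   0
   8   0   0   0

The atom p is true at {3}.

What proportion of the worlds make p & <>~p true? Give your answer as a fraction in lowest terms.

3: p is T, <>~p is T. ✓
4: p is F, <>~p is F. ✗
8: p is F, <>~p is F. ✗
That's 1 of 3 worlds, so 1/3.

1/3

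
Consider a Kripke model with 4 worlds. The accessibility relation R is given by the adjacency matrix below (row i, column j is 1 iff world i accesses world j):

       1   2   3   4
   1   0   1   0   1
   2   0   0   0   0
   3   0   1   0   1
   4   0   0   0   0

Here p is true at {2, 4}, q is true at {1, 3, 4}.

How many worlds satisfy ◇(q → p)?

1: successors {2, 4}; q → p there: 2:T, 4:T. ✓
2: no successors, so ◇(q → p) fails. ✗
3: successors {2, 4}; q → p there: 2:T, 4:T. ✓
4: no successors, so ◇(q → p) fails. ✗
Satisfying worlds: {1, 3}.

2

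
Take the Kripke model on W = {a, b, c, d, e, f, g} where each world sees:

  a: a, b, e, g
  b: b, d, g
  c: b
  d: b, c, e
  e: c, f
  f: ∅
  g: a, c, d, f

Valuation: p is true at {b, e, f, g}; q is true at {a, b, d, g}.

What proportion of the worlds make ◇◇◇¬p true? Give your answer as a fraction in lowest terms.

a: successors {a, b, e, g}; ◇◇¬p there: a:T, b:T, e:F, g:T. ✓
b: successors {b, d, g}; ◇◇¬p there: b:T, d:T, g:T. ✓
c: successors {b}; ◇◇¬p there: b:T. ✓
d: successors {b, c, e}; ◇◇¬p there: b:T, c:T, e:F. ✓
e: successors {c, f}; ◇◇¬p there: c:T, f:F. ✓
f: no successors, so ◇◇◇¬p fails. ✗
g: successors {a, c, d, f}; ◇◇¬p there: a:T, c:T, d:T, f:F. ✓
That's 6 of 7 worlds, so 6/7.

6/7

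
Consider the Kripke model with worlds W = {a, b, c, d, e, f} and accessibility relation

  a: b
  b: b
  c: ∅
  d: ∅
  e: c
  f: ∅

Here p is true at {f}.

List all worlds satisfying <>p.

a: successors {b}; p there: b:F. ✗
b: successors {b}; p there: b:F. ✗
c: no successors, so <>p fails. ✗
d: no successors, so <>p fails. ✗
e: successors {c}; p there: c:F. ✗
f: no successors, so <>p fails. ✗

∅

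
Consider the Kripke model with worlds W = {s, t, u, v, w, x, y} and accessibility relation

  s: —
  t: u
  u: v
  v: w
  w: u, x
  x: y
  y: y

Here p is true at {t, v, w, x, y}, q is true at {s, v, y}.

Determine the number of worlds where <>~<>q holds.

2

s: no successors, so <>~<>q fails. ✗
t: successors {u}; ~<>q there: u:F. ✗
u: successors {v}; ~<>q there: v:T. ✓
v: successors {w}; ~<>q there: w:T. ✓
w: successors {u, x}; ~<>q there: u:F, x:F. ✗
x: successors {y}; ~<>q there: y:F. ✗
y: successors {y}; ~<>q there: y:F. ✗
Satisfying worlds: {u, v}.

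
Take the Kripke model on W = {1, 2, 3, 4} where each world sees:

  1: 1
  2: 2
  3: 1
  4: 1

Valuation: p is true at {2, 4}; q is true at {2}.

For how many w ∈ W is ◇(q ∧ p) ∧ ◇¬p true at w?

0

1: ◇(q ∧ p) is F, ◇¬p is T. ✗
2: ◇(q ∧ p) is T, ◇¬p is F. ✗
3: ◇(q ∧ p) is F, ◇¬p is T. ✗
4: ◇(q ∧ p) is F, ◇¬p is T. ✗
Satisfying worlds: ∅.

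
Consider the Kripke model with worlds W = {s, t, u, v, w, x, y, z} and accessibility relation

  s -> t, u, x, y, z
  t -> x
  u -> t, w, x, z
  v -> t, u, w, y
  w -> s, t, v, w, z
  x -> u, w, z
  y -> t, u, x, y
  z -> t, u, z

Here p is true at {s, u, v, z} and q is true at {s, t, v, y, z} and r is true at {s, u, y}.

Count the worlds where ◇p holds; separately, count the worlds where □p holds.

For ◇p:
s: successors {t, u, x, y, z}; p there: t:F, u:T, x:F, y:F, z:T. ✓
t: successors {x}; p there: x:F. ✗
u: successors {t, w, x, z}; p there: t:F, w:F, x:F, z:T. ✓
v: successors {t, u, w, y}; p there: t:F, u:T, w:F, y:F. ✓
w: successors {s, t, v, w, z}; p there: s:T, t:F, v:T, w:F, z:T. ✓
x: successors {u, w, z}; p there: u:T, w:F, z:T. ✓
y: successors {t, u, x, y}; p there: t:F, u:T, x:F, y:F. ✓
z: successors {t, u, z}; p there: t:F, u:T, z:T. ✓
— 7 worlds.
For □p:
s: successors {t, u, x, y, z}; p there: t:F, u:T, x:F, y:F, z:T. ✗
t: successors {x}; p there: x:F. ✗
u: successors {t, w, x, z}; p there: t:F, w:F, x:F, z:T. ✗
v: successors {t, u, w, y}; p there: t:F, u:T, w:F, y:F. ✗
w: successors {s, t, v, w, z}; p there: s:T, t:F, v:T, w:F, z:T. ✗
x: successors {u, w, z}; p there: u:T, w:F, z:T. ✗
y: successors {t, u, x, y}; p there: t:F, u:T, x:F, y:F. ✗
z: successors {t, u, z}; p there: t:F, u:T, z:T. ✗
— 0 worlds.

7 and 0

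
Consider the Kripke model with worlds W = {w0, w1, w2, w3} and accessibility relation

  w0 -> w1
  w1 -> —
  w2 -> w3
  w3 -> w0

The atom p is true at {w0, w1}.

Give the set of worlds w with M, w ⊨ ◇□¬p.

w0: successors {w1}; □¬p there: w1:T. ✓
w1: no successors, so ◇□¬p fails. ✗
w2: successors {w3}; □¬p there: w3:F. ✗
w3: successors {w0}; □¬p there: w0:F. ✗

{w0}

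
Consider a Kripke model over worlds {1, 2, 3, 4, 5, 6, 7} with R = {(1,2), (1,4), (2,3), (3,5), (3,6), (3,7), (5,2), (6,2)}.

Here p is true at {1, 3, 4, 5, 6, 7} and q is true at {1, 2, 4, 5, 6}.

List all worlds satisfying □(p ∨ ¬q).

1: successors {2, 4}; p ∨ ¬q there: 2:F, 4:T. ✗
2: successors {3}; p ∨ ¬q there: 3:T. ✓
3: successors {5, 6, 7}; p ∨ ¬q there: 5:T, 6:T, 7:T. ✓
4: no successors, so □(p ∨ ¬q) holds vacuously. ✓
5: successors {2}; p ∨ ¬q there: 2:F. ✗
6: successors {2}; p ∨ ¬q there: 2:F. ✗
7: no successors, so □(p ∨ ¬q) holds vacuously. ✓

{2, 3, 4, 7}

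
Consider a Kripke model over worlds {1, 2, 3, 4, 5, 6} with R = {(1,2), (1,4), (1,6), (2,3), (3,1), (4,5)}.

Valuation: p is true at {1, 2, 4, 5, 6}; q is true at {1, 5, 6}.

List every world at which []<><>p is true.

1: successors {2, 4, 6}; <><>p there: 2:T, 4:F, 6:F. ✗
2: successors {3}; <><>p there: 3:T. ✓
3: successors {1}; <><>p there: 1:T. ✓
4: successors {5}; <><>p there: 5:F. ✗
5: no successors, so []<><>p holds vacuously. ✓
6: no successors, so []<><>p holds vacuously. ✓

{2, 3, 5, 6}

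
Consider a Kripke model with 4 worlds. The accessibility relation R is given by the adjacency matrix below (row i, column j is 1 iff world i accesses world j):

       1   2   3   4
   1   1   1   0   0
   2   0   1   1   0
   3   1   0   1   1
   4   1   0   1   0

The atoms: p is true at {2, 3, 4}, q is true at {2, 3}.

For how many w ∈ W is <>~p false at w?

1

1: successors {1, 2}; ~p there: 1:T, 2:F. ✓
2: successors {2, 3}; ~p there: 2:F, 3:F. ✗
3: successors {1, 3, 4}; ~p there: 1:T, 3:F, 4:F. ✓
4: successors {1, 3}; ~p there: 1:T, 3:F. ✓
Satisfying worlds: {1, 3, 4}.
So <>~p fails at the other 1 world.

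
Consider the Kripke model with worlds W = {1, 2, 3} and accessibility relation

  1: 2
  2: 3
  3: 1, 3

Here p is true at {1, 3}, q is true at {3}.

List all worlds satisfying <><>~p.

1: successors {2}; <>~p there: 2:F. ✗
2: successors {3}; <>~p there: 3:F. ✗
3: successors {1, 3}; <>~p there: 1:T, 3:F. ✓

{3}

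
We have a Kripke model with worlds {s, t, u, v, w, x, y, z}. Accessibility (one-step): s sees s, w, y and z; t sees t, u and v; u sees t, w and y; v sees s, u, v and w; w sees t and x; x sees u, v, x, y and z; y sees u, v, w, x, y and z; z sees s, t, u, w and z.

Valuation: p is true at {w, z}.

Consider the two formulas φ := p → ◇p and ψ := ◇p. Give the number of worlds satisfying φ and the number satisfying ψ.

For p → ◇p:
s: p is F, ◇p is T. ✓
t: p is F, ◇p is F. ✓
u: p is F, ◇p is T. ✓
v: p is F, ◇p is T. ✓
w: p is T, ◇p is F. ✗
x: p is F, ◇p is T. ✓
y: p is F, ◇p is T. ✓
z: p is T, ◇p is T. ✓
— 7 worlds.
For ◇p:
s: successors {s, w, y, z}; p there: s:F, w:T, y:F, z:T. ✓
t: successors {t, u, v}; p there: t:F, u:F, v:F. ✗
u: successors {t, w, y}; p there: t:F, w:T, y:F. ✓
v: successors {s, u, v, w}; p there: s:F, u:F, v:F, w:T. ✓
w: successors {t, x}; p there: t:F, x:F. ✗
x: successors {u, v, x, y, z}; p there: u:F, v:F, x:F, y:F, z:T. ✓
y: successors {u, v, w, x, y, z}; p there: u:F, v:F, w:T, x:F, y:F, z:T. ✓
z: successors {s, t, u, w, z}; p there: s:F, t:F, u:F, w:T, z:T. ✓
— 6 worlds.

7 and 6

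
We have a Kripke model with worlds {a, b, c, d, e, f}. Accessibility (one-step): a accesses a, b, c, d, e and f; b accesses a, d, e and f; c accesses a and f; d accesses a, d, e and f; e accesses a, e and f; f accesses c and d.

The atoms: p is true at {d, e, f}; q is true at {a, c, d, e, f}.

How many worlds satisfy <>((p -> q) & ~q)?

1

a: successors {a, b, c, d, e, f}; (p -> q) & ~q there: a:F, b:T, c:F, d:F, e:F, f:F. ✓
b: successors {a, d, e, f}; (p -> q) & ~q there: a:F, d:F, e:F, f:F. ✗
c: successors {a, f}; (p -> q) & ~q there: a:F, f:F. ✗
d: successors {a, d, e, f}; (p -> q) & ~q there: a:F, d:F, e:F, f:F. ✗
e: successors {a, e, f}; (p -> q) & ~q there: a:F, e:F, f:F. ✗
f: successors {c, d}; (p -> q) & ~q there: c:F, d:F. ✗
Satisfying worlds: {a}.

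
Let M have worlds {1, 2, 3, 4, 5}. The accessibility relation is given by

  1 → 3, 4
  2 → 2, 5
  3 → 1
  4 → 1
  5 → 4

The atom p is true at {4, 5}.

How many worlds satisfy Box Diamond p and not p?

2

1: Box Diamond p is F, not p is T. ✗
2: Box Diamond p is T, not p is T. ✓
3: Box Diamond p is T, not p is T. ✓
4: Box Diamond p is T, not p is F. ✗
5: Box Diamond p is F, not p is F. ✗
Satisfying worlds: {2, 3}.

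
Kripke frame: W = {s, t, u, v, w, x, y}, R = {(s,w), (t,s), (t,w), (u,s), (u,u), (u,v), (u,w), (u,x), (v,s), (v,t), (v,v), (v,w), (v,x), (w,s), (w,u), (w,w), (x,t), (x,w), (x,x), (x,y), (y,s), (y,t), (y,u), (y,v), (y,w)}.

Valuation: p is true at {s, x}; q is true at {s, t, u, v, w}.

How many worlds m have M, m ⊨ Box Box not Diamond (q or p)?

0

s: successors {w}; Box not Diamond (q or p) there: w:F. ✗
t: successors {s, w}; Box not Diamond (q or p) there: s:F, w:F. ✗
u: successors {s, u, v, w, x}; Box not Diamond (q or p) there: s:F, u:F, v:F, w:F, x:F. ✗
v: successors {s, t, v, w, x}; Box not Diamond (q or p) there: s:F, t:F, v:F, w:F, x:F. ✗
w: successors {s, u, w}; Box not Diamond (q or p) there: s:F, u:F, w:F. ✗
x: successors {t, w, x, y}; Box not Diamond (q or p) there: t:F, w:F, x:F, y:F. ✗
y: successors {s, t, u, v, w}; Box not Diamond (q or p) there: s:F, t:F, u:F, v:F, w:F. ✗
Satisfying worlds: ∅.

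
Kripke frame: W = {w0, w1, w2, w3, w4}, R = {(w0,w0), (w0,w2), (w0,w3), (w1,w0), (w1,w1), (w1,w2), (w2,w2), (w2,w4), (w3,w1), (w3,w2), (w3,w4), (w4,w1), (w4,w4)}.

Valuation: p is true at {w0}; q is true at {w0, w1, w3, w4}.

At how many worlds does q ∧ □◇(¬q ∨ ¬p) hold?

w0: q is T, □◇(¬q ∨ ¬p) is T. ✓
w1: q is T, □◇(¬q ∨ ¬p) is T. ✓
w2: q is F, □◇(¬q ∨ ¬p) is T. ✗
w3: q is T, □◇(¬q ∨ ¬p) is T. ✓
w4: q is T, □◇(¬q ∨ ¬p) is T. ✓
Satisfying worlds: {w0, w1, w3, w4}.

4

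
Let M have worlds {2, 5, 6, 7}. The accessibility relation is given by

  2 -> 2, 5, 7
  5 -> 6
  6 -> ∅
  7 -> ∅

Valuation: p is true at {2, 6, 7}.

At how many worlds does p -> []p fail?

2: p is T, []p is F. ✗
5: p is F, []p is T. ✓
6: p is T, []p is T. ✓
7: p is T, []p is T. ✓
Satisfying worlds: {5, 6, 7}.
So p -> []p fails at the other 1 world.

1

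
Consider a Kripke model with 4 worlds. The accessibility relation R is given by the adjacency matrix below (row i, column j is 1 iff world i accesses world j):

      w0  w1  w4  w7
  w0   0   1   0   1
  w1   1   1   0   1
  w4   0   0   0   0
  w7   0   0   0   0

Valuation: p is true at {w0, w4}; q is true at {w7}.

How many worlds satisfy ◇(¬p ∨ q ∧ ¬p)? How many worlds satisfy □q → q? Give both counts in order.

2 and 3

For ◇(¬p ∨ q ∧ ¬p):
w0: successors {w1, w7}; ¬p ∨ q ∧ ¬p there: w1:T, w7:T. ✓
w1: successors {w0, w1, w7}; ¬p ∨ q ∧ ¬p there: w0:F, w1:T, w7:T. ✓
w4: no successors, so ◇(¬p ∨ q ∧ ¬p) fails. ✗
w7: no successors, so ◇(¬p ∨ q ∧ ¬p) fails. ✗
— 2 worlds.
For □q → q:
w0: □q is F, q is F. ✓
w1: □q is F, q is F. ✓
w4: □q is T, q is F. ✗
w7: □q is T, q is T. ✓
— 3 worlds.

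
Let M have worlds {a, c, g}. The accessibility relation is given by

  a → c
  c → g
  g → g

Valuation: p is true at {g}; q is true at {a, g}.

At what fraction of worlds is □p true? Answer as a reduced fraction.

2/3

a: successors {c}; p there: c:F. ✗
c: successors {g}; p there: g:T. ✓
g: successors {g}; p there: g:T. ✓
That's 2 of 3 worlds, so 2/3.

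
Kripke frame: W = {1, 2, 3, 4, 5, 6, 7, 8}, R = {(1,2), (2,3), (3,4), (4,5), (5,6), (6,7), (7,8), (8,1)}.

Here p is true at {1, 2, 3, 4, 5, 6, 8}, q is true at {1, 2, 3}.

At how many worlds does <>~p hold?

1

1: successors {2}; ~p there: 2:F. ✗
2: successors {3}; ~p there: 3:F. ✗
3: successors {4}; ~p there: 4:F. ✗
4: successors {5}; ~p there: 5:F. ✗
5: successors {6}; ~p there: 6:F. ✗
6: successors {7}; ~p there: 7:T. ✓
7: successors {8}; ~p there: 8:F. ✗
8: successors {1}; ~p there: 1:F. ✗
Satisfying worlds: {6}.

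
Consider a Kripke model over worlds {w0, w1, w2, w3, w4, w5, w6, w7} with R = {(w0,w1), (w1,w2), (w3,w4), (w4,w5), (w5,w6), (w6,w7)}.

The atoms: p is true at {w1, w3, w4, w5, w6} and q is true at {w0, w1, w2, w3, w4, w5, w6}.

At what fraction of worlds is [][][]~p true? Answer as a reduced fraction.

w0: successors {w1}; [][]~p there: w1:T. ✓
w1: successors {w2}; [][]~p there: w2:T. ✓
w2: no successors, so [][][]~p holds vacuously. ✓
w3: successors {w4}; [][]~p there: w4:F. ✗
w4: successors {w5}; [][]~p there: w5:T. ✓
w5: successors {w6}; [][]~p there: w6:T. ✓
w6: successors {w7}; [][]~p there: w7:T. ✓
w7: no successors, so [][][]~p holds vacuously. ✓
That's 7 of 8 worlds, so 7/8.

7/8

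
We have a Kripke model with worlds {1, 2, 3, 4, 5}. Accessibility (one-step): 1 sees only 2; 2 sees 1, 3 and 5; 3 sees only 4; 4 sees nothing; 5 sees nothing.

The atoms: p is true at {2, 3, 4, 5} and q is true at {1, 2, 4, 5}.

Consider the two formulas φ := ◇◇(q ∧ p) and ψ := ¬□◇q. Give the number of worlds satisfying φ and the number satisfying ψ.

2 and 2

For ◇◇(q ∧ p):
1: successors {2}; ◇(q ∧ p) there: 2:T. ✓
2: successors {1, 3, 5}; ◇(q ∧ p) there: 1:T, 3:T, 5:F. ✓
3: successors {4}; ◇(q ∧ p) there: 4:F. ✗
4: no successors, so ◇◇(q ∧ p) fails. ✗
5: no successors, so ◇◇(q ∧ p) fails. ✗
— 2 worlds.
For ¬□◇q:
1: □◇q is T. ✗
2: □◇q is F. ✓
3: □◇q is F. ✓
4: □◇q is T. ✗
5: □◇q is T. ✗
— 2 worlds.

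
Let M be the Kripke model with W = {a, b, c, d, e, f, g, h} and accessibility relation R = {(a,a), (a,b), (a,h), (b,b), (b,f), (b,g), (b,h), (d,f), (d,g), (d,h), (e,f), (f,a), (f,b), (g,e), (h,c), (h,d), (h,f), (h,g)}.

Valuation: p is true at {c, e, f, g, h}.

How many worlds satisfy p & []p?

a: p is F, []p is F. ✗
b: p is F, []p is F. ✗
c: p is T, []p is T. ✓
d: p is F, []p is T. ✗
e: p is T, []p is T. ✓
f: p is T, []p is F. ✗
g: p is T, []p is T. ✓
h: p is T, []p is F. ✗
Satisfying worlds: {c, e, g}.

3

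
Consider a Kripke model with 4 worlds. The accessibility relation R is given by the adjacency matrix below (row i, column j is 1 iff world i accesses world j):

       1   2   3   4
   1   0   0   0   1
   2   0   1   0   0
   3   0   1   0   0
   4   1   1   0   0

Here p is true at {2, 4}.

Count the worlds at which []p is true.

3

1: successors {4}; p there: 4:T. ✓
2: successors {2}; p there: 2:T. ✓
3: successors {2}; p there: 2:T. ✓
4: successors {1, 2}; p there: 1:F, 2:T. ✗
Satisfying worlds: {1, 2, 3}.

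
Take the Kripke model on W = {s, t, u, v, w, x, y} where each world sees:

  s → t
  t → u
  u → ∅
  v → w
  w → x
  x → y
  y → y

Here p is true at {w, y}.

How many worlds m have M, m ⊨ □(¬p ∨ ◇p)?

6

s: successors {t}; ¬p ∨ ◇p there: t:T. ✓
t: successors {u}; ¬p ∨ ◇p there: u:T. ✓
u: no successors, so □(¬p ∨ ◇p) holds vacuously. ✓
v: successors {w}; ¬p ∨ ◇p there: w:F. ✗
w: successors {x}; ¬p ∨ ◇p there: x:T. ✓
x: successors {y}; ¬p ∨ ◇p there: y:T. ✓
y: successors {y}; ¬p ∨ ◇p there: y:T. ✓
Satisfying worlds: {s, t, u, w, x, y}.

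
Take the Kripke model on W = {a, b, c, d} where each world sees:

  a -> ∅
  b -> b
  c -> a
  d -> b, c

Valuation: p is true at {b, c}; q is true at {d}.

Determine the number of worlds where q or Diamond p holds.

2

a: q is F, Diamond p is F. ✗
b: q is F, Diamond p is T. ✓
c: q is F, Diamond p is F. ✗
d: q is T, Diamond p is T. ✓
Satisfying worlds: {b, d}.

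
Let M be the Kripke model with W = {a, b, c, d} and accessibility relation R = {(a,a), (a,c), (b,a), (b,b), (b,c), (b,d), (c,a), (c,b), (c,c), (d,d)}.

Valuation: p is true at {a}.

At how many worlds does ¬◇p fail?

a: ◇p is T. ✗
b: ◇p is T. ✗
c: ◇p is T. ✗
d: ◇p is F. ✓
Satisfying worlds: {d}.
So ¬◇p fails at the other 3 worlds.

3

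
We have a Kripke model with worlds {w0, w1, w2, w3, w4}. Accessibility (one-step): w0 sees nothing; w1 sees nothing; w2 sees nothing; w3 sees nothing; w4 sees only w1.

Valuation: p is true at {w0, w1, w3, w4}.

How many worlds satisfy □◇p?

w0: no successors, so □◇p holds vacuously. ✓
w1: no successors, so □◇p holds vacuously. ✓
w2: no successors, so □◇p holds vacuously. ✓
w3: no successors, so □◇p holds vacuously. ✓
w4: successors {w1}; ◇p there: w1:F. ✗
Satisfying worlds: {w0, w1, w2, w3}.

4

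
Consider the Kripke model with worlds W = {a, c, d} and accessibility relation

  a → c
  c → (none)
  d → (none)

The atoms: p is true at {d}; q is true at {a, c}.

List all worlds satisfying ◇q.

{a}

a: successors {c}; q there: c:T. ✓
c: no successors, so ◇q fails. ✗
d: no successors, so ◇q fails. ✗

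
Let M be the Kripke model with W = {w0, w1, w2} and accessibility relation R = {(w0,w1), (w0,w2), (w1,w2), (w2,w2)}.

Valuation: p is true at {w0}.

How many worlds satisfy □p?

w0: successors {w1, w2}; p there: w1:F, w2:F. ✗
w1: successors {w2}; p there: w2:F. ✗
w2: successors {w2}; p there: w2:F. ✗
Satisfying worlds: ∅.

0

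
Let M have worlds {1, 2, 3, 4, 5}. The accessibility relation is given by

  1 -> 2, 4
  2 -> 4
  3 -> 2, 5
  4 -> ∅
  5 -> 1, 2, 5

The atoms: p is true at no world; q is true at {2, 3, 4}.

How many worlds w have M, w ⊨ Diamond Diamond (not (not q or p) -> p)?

2

1: successors {2, 4}; Diamond (not (not q or p) -> p) there: 2:F, 4:F. ✗
2: successors {4}; Diamond (not (not q or p) -> p) there: 4:F. ✗
3: successors {2, 5}; Diamond (not (not q or p) -> p) there: 2:F, 5:T. ✓
4: no successors, so Diamond Diamond (not (not q or p) -> p) fails. ✗
5: successors {1, 2, 5}; Diamond (not (not q or p) -> p) there: 1:F, 2:F, 5:T. ✓
Satisfying worlds: {3, 5}.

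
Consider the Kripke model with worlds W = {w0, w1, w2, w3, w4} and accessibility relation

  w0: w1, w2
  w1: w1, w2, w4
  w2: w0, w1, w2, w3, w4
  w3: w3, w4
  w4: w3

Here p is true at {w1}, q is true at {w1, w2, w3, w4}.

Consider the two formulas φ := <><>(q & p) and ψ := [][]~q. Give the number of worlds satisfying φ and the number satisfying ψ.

For <><>(q & p):
w0: successors {w1, w2}; <>(q & p) there: w1:T, w2:T. ✓
w1: successors {w1, w2, w4}; <>(q & p) there: w1:T, w2:T, w4:F. ✓
w2: successors {w0, w1, w2, w3, w4}; <>(q & p) there: w0:T, w1:T, w2:T, w3:F, w4:F. ✓
w3: successors {w3, w4}; <>(q & p) there: w3:F, w4:F. ✗
w4: successors {w3}; <>(q & p) there: w3:F. ✗
— 3 worlds.
For [][]~q:
w0: successors {w1, w2}; []~q there: w1:F, w2:F. ✗
w1: successors {w1, w2, w4}; []~q there: w1:F, w2:F, w4:F. ✗
w2: successors {w0, w1, w2, w3, w4}; []~q there: w0:F, w1:F, w2:F, w3:F, w4:F. ✗
w3: successors {w3, w4}; []~q there: w3:F, w4:F. ✗
w4: successors {w3}; []~q there: w3:F. ✗
— 0 worlds.

3 and 0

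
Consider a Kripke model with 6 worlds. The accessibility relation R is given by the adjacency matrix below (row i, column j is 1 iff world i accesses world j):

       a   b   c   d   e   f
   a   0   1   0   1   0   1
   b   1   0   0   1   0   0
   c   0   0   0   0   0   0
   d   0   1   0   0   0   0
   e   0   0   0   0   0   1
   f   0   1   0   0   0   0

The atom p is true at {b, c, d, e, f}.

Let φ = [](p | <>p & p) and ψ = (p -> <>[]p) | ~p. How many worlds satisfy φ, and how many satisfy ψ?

5 and 3

For [](p | <>p & p):
a: successors {b, d, f}; p | <>p & p there: b:T, d:T, f:T. ✓
b: successors {a, d}; p | <>p & p there: a:F, d:T. ✗
c: no successors, so [](p | <>p & p) holds vacuously. ✓
d: successors {b}; p | <>p & p there: b:T. ✓
e: successors {f}; p | <>p & p there: f:T. ✓
f: successors {b}; p | <>p & p there: b:T. ✓
— 5 worlds.
For (p -> <>[]p) | ~p:
a: p -> <>[]p is T, ~p is T. ✓
b: p -> <>[]p is T, ~p is F. ✓
c: p -> <>[]p is F, ~p is F. ✗
d: p -> <>[]p is F, ~p is F. ✗
e: p -> <>[]p is T, ~p is F. ✓
f: p -> <>[]p is F, ~p is F. ✗
— 3 worlds.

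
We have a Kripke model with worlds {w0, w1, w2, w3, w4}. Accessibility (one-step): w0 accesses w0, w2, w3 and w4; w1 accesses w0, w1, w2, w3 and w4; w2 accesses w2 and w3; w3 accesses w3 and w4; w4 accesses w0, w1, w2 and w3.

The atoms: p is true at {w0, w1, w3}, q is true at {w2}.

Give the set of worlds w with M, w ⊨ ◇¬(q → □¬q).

{w0, w1, w2, w4}

w0: successors {w0, w2, w3, w4}; ¬(q → □¬q) there: w0:F, w2:T, w3:F, w4:F. ✓
w1: successors {w0, w1, w2, w3, w4}; ¬(q → □¬q) there: w0:F, w1:F, w2:T, w3:F, w4:F. ✓
w2: successors {w2, w3}; ¬(q → □¬q) there: w2:T, w3:F. ✓
w3: successors {w3, w4}; ¬(q → □¬q) there: w3:F, w4:F. ✗
w4: successors {w0, w1, w2, w3}; ¬(q → □¬q) there: w0:F, w1:F, w2:T, w3:F. ✓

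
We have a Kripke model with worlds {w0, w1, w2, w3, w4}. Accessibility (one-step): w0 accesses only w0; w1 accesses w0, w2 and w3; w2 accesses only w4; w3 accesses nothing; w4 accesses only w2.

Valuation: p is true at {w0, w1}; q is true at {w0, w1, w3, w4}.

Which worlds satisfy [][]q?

{w0, w1, w3, w4}

w0: successors {w0}; []q there: w0:T. ✓
w1: successors {w0, w2, w3}; []q there: w0:T, w2:T, w3:T. ✓
w2: successors {w4}; []q there: w4:F. ✗
w3: no successors, so [][]q holds vacuously. ✓
w4: successors {w2}; []q there: w2:T. ✓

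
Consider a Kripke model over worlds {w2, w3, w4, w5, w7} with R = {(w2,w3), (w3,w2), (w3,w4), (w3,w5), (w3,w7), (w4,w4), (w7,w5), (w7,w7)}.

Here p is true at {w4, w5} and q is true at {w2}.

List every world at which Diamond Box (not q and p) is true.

{w3, w4, w7}

w2: successors {w3}; Box (not q and p) there: w3:F. ✗
w3: successors {w2, w4, w5, w7}; Box (not q and p) there: w2:F, w4:T, w5:T, w7:F. ✓
w4: successors {w4}; Box (not q and p) there: w4:T. ✓
w5: no successors, so Diamond Box (not q and p) fails. ✗
w7: successors {w5, w7}; Box (not q and p) there: w5:T, w7:F. ✓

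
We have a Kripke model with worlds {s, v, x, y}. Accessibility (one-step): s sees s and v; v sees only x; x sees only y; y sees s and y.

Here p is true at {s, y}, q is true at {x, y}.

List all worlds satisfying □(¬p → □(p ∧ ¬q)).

s: successors {s, v}; ¬p → □(p ∧ ¬q) there: s:T, v:F. ✗
v: successors {x}; ¬p → □(p ∧ ¬q) there: x:F. ✗
x: successors {y}; ¬p → □(p ∧ ¬q) there: y:T. ✓
y: successors {s, y}; ¬p → □(p ∧ ¬q) there: s:T, y:T. ✓

{x, y}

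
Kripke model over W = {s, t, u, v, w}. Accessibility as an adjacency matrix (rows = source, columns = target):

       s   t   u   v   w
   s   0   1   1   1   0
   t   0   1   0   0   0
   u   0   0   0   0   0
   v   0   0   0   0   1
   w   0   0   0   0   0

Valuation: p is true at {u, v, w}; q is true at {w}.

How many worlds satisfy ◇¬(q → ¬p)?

s: successors {t, u, v}; ¬(q → ¬p) there: t:F, u:F, v:F. ✗
t: successors {t}; ¬(q → ¬p) there: t:F. ✗
u: no successors, so ◇¬(q → ¬p) fails. ✗
v: successors {w}; ¬(q → ¬p) there: w:T. ✓
w: no successors, so ◇¬(q → ¬p) fails. ✗
Satisfying worlds: {v}.

1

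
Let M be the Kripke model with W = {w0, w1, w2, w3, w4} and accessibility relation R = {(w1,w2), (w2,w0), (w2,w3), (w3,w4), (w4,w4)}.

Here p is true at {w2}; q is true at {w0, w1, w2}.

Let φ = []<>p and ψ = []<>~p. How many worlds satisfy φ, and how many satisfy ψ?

For []<>p:
w0: no successors, so []<>p holds vacuously. ✓
w1: successors {w2}; <>p there: w2:F. ✗
w2: successors {w0, w3}; <>p there: w0:F, w3:F. ✗
w3: successors {w4}; <>p there: w4:F. ✗
w4: successors {w4}; <>p there: w4:F. ✗
— 1 world.
For []<>~p:
w0: no successors, so []<>~p holds vacuously. ✓
w1: successors {w2}; <>~p there: w2:T. ✓
w2: successors {w0, w3}; <>~p there: w0:F, w3:T. ✗
w3: successors {w4}; <>~p there: w4:T. ✓
w4: successors {w4}; <>~p there: w4:T. ✓
— 4 worlds.

1 and 4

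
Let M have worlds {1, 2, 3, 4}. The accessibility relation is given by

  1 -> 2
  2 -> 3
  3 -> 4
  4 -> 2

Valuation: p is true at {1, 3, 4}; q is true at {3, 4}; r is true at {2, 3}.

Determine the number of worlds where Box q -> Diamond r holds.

3

1: Box q is F, Diamond r is T. ✓
2: Box q is T, Diamond r is T. ✓
3: Box q is T, Diamond r is F. ✗
4: Box q is F, Diamond r is T. ✓
Satisfying worlds: {1, 2, 4}.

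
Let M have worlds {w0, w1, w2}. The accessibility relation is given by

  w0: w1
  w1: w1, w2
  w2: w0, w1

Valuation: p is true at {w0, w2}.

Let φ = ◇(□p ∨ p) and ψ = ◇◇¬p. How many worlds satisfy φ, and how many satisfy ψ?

2 and 3

For ◇(□p ∨ p):
w0: successors {w1}; □p ∨ p there: w1:F. ✗
w1: successors {w1, w2}; □p ∨ p there: w1:F, w2:T. ✓
w2: successors {w0, w1}; □p ∨ p there: w0:T, w1:F. ✓
— 2 worlds.
For ◇◇¬p:
w0: successors {w1}; ◇¬p there: w1:T. ✓
w1: successors {w1, w2}; ◇¬p there: w1:T, w2:T. ✓
w2: successors {w0, w1}; ◇¬p there: w0:T, w1:T. ✓
— 3 worlds.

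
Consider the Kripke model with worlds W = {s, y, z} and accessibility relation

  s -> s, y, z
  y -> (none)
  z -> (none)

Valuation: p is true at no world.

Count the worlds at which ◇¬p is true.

1

s: successors {s, y, z}; ¬p there: s:T, y:T, z:T. ✓
y: no successors, so ◇¬p fails. ✗
z: no successors, so ◇¬p fails. ✗
Satisfying worlds: {s}.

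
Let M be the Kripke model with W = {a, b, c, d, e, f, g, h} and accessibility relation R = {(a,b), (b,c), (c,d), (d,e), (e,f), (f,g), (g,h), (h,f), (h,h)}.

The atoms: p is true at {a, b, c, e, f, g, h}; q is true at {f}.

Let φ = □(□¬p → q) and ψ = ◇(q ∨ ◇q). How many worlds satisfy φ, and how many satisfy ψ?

7 and 4

For □(□¬p → q):
a: successors {b}; □¬p → q there: b:T. ✓
b: successors {c}; □¬p → q there: c:F. ✗
c: successors {d}; □¬p → q there: d:T. ✓
d: successors {e}; □¬p → q there: e:T. ✓
e: successors {f}; □¬p → q there: f:T. ✓
f: successors {g}; □¬p → q there: g:T. ✓
g: successors {h}; □¬p → q there: h:T. ✓
h: successors {f, h}; □¬p → q there: f:T, h:T. ✓
— 7 worlds.
For ◇(q ∨ ◇q):
a: successors {b}; q ∨ ◇q there: b:F. ✗
b: successors {c}; q ∨ ◇q there: c:F. ✗
c: successors {d}; q ∨ ◇q there: d:F. ✗
d: successors {e}; q ∨ ◇q there: e:T. ✓
e: successors {f}; q ∨ ◇q there: f:T. ✓
f: successors {g}; q ∨ ◇q there: g:F. ✗
g: successors {h}; q ∨ ◇q there: h:T. ✓
h: successors {f, h}; q ∨ ◇q there: f:T, h:T. ✓
— 4 worlds.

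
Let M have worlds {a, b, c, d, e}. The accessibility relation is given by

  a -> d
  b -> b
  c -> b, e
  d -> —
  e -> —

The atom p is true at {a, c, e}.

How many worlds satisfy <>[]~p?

a: successors {d}; []~p there: d:T. ✓
b: successors {b}; []~p there: b:T. ✓
c: successors {b, e}; []~p there: b:T, e:T. ✓
d: no successors, so <>[]~p fails. ✗
e: no successors, so <>[]~p fails. ✗
Satisfying worlds: {a, b, c}.

3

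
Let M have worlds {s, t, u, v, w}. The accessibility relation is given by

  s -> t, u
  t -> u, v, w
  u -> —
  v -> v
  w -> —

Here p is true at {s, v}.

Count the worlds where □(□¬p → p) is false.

s: successors {t, u}; □¬p → p there: t:T, u:F. ✗
t: successors {u, v, w}; □¬p → p there: u:F, v:T, w:F. ✗
u: no successors, so □(□¬p → p) holds vacuously. ✓
v: successors {v}; □¬p → p there: v:T. ✓
w: no successors, so □(□¬p → p) holds vacuously. ✓
Satisfying worlds: {u, v, w}.
So □(□¬p → p) fails at the other 2 worlds.

2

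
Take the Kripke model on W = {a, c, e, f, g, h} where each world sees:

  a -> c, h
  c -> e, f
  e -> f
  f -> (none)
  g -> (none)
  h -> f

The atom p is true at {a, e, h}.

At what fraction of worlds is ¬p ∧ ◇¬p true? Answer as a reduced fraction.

a: ¬p is F, ◇¬p is T. ✗
c: ¬p is T, ◇¬p is T. ✓
e: ¬p is F, ◇¬p is T. ✗
f: ¬p is T, ◇¬p is F. ✗
g: ¬p is T, ◇¬p is F. ✗
h: ¬p is F, ◇¬p is T. ✗
That's 1 of 6 worlds, so 1/6.

1/6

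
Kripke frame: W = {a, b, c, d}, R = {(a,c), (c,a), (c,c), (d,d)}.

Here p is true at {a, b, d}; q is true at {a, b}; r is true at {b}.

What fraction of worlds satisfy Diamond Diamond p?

3/4

a: successors {c}; Diamond p there: c:T. ✓
b: no successors, so Diamond Diamond p fails. ✗
c: successors {a, c}; Diamond p there: a:F, c:T. ✓
d: successors {d}; Diamond p there: d:T. ✓
That's 3 of 4 worlds, so 3/4.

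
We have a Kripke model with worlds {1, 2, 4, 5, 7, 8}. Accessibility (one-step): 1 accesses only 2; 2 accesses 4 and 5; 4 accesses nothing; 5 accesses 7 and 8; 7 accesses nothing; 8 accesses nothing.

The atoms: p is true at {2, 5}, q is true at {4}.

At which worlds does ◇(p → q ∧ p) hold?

1: successors {2}; p → q ∧ p there: 2:F. ✗
2: successors {4, 5}; p → q ∧ p there: 4:T, 5:F. ✓
4: no successors, so ◇(p → q ∧ p) fails. ✗
5: successors {7, 8}; p → q ∧ p there: 7:T, 8:T. ✓
7: no successors, so ◇(p → q ∧ p) fails. ✗
8: no successors, so ◇(p → q ∧ p) fails. ✗

{2, 5}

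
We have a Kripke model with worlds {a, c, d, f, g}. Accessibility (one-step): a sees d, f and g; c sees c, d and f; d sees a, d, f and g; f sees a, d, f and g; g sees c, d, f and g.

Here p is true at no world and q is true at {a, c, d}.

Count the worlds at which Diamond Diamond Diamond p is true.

a: successors {d, f, g}; Diamond Diamond p there: d:F, f:F, g:F. ✗
c: successors {c, d, f}; Diamond Diamond p there: c:F, d:F, f:F. ✗
d: successors {a, d, f, g}; Diamond Diamond p there: a:F, d:F, f:F, g:F. ✗
f: successors {a, d, f, g}; Diamond Diamond p there: a:F, d:F, f:F, g:F. ✗
g: successors {c, d, f, g}; Diamond Diamond p there: c:F, d:F, f:F, g:F. ✗
Satisfying worlds: ∅.

0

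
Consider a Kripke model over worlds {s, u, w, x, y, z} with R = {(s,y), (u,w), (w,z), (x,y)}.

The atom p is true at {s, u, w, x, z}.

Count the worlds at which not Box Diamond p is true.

3

s: Box Diamond p is F. ✓
u: Box Diamond p is T. ✗
w: Box Diamond p is F. ✓
x: Box Diamond p is F. ✓
y: Box Diamond p is T. ✗
z: Box Diamond p is T. ✗
Satisfying worlds: {s, w, x}.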